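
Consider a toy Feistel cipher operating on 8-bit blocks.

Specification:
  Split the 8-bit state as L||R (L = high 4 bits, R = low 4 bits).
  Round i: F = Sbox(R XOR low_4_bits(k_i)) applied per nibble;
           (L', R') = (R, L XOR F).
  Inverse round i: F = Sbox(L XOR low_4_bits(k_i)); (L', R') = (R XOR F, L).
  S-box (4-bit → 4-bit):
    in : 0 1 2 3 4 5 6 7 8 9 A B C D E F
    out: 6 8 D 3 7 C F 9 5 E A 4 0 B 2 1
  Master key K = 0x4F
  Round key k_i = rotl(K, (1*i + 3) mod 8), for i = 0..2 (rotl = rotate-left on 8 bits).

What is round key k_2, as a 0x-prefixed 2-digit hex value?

K = 0x4F
k_0 = rotl(K, (1*0+3) mod 8) = rotl(K, 3) = 0x7A
k_1 = rotl(K, (1*1+3) mod 8) = rotl(K, 4) = 0xF4
k_2 = rotl(K, (1*2+3) mod 8) = rotl(K, 5) = 0xE9

0xE9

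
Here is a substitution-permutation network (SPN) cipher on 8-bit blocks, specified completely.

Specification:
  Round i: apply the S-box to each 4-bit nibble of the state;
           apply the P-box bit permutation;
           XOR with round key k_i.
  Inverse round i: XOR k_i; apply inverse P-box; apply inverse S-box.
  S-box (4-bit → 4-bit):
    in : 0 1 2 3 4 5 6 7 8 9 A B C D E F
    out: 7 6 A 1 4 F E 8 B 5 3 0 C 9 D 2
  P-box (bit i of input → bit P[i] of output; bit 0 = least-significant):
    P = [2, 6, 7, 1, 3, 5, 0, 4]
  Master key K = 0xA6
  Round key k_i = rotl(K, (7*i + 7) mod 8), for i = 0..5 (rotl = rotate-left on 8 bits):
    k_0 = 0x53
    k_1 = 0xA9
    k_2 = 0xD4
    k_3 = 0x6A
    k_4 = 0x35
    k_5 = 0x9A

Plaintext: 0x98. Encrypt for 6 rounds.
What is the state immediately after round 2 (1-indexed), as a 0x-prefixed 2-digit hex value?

0x0A

s_0 = plaintext = 0x98
s_1 = Round(s_0, k_0) = 0x1C
s_2 = Round(s_1, k_1) = 0x0A
s_3 = Round(s_2, k_2) = 0xB9
s_4 = Round(s_3, k_3) = 0xEE
s_5 = Round(s_4, k_4) = 0xAA
s_6 = Round(s_5, k_5) = 0xF6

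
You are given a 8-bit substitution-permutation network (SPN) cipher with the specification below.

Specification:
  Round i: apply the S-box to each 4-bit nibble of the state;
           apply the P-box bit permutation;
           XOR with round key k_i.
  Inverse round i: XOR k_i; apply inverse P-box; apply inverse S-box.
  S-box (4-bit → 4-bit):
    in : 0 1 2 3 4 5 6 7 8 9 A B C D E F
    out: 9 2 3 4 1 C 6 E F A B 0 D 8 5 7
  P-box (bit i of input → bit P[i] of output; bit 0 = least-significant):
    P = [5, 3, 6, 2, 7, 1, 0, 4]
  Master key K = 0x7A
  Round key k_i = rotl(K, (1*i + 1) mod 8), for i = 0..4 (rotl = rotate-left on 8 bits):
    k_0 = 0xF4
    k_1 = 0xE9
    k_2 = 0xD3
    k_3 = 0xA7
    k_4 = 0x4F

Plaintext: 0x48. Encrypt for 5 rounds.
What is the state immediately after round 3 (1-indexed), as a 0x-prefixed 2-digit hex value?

s_0 = plaintext = 0x48
s_1 = Round(s_0, k_0) = 0x18
s_2 = Round(s_1, k_1) = 0x87
s_3 = Round(s_2, k_2) = 0x0C
s_4 = Round(s_3, k_3) = 0x53
s_5 = Round(s_4, k_4) = 0x1E

0x0C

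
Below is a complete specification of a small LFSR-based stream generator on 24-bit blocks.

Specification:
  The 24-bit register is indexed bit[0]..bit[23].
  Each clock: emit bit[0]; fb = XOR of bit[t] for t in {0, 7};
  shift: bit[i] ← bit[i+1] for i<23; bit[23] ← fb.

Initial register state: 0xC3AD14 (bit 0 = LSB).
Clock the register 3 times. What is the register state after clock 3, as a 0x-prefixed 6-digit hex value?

reg_0 = 0xC3AD14
clock 1: out=0, reg = 0x61D68A
clock 2: out=0, reg = 0xB0EB45
clock 3: out=1, reg = 0xD875A2

0xD875A2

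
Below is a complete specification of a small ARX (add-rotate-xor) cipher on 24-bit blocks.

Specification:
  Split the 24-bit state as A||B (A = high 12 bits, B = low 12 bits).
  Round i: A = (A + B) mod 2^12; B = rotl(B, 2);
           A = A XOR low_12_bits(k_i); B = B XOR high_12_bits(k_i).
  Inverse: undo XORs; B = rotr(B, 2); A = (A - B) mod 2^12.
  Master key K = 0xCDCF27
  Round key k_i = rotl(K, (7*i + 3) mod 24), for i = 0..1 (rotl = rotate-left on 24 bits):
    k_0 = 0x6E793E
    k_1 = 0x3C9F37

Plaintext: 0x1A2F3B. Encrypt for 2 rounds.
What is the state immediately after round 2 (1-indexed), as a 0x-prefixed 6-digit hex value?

0xCDCBEB

s_0 = plaintext = 0x1A2F3B
s_1 = Round(s_0, k_0) = 0x9E3A08
s_2 = Round(s_1, k_1) = 0xCDCBEB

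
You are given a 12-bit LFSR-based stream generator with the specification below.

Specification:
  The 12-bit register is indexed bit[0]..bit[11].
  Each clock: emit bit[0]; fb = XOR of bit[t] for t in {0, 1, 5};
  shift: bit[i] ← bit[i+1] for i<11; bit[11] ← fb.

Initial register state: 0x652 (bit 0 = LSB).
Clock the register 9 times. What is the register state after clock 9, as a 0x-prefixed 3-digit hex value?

0xE4B

reg_0 = 0x652
clock 1: out=0, reg = 0xB29
clock 2: out=1, reg = 0x594
clock 3: out=0, reg = 0x2CA
clock 4: out=0, reg = 0x965
clock 5: out=1, reg = 0x4B2
clock 6: out=0, reg = 0x259
clock 7: out=1, reg = 0x92C
clock 8: out=0, reg = 0xC96
clock 9: out=0, reg = 0xE4B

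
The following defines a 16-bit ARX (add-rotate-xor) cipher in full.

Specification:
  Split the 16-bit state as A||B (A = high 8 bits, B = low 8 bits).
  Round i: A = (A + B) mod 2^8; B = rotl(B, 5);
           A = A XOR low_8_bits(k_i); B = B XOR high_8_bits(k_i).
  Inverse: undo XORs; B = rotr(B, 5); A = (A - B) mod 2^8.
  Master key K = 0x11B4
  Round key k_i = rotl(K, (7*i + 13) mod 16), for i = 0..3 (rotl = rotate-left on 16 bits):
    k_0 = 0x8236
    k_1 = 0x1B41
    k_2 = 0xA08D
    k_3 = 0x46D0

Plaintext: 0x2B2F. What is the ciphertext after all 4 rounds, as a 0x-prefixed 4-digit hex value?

0xB28D

s_0 = plaintext = 0x2B2F
s_1 = Round(s_0, k_0) = 0x6C67
s_2 = Round(s_1, k_1) = 0x92F7
s_3 = Round(s_2, k_2) = 0x045E
s_4 = Round(s_3, k_3) = 0xB28D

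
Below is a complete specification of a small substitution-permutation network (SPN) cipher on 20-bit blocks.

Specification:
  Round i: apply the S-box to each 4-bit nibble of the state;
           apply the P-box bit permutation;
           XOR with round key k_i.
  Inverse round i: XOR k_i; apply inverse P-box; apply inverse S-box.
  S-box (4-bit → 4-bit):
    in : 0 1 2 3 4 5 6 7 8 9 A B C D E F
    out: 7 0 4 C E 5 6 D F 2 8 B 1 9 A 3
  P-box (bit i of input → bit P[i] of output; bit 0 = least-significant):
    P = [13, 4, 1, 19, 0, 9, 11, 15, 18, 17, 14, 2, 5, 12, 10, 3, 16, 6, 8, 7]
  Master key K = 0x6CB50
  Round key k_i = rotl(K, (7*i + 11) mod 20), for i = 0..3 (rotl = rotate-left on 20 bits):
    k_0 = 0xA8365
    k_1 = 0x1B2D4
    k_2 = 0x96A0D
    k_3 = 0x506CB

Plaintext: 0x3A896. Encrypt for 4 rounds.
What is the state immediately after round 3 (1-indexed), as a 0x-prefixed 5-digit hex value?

s_0 = plaintext = 0x3A896
s_1 = Round(s_0, k_0) = 0xCC0FB
s_2 = Round(s_1, k_1) = 0xED0E5
s_3 = Round(s_2, k_2) = 0xF88E7
s_4 = Round(s_3, k_3) = 0xAF0A5

0xF88E7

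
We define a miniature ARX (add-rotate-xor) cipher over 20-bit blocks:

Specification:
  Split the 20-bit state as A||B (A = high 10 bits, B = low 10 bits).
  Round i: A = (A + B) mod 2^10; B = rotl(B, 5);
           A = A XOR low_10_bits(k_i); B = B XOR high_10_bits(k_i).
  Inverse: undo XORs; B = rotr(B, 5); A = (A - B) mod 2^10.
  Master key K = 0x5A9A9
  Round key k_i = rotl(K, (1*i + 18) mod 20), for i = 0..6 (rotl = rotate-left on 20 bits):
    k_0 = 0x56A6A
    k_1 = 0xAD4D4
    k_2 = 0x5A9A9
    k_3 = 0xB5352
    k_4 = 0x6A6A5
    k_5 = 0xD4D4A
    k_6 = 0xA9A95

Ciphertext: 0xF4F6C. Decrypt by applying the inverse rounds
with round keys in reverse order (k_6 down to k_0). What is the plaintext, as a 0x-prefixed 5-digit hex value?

s_0 = ciphertext = 0xF4F6C
s_1 = InvRound(s_0, k_6) = 0xFE14E
s_2 = InvRound(s_1, k_5) = 0xC0BB0
s_3 = InvRound(s_2, k_4) = 0x9DF30
s_4 = InvRound(s_3, k_3) = 0x2588F
s_5 = InvRound(s_4, k_2) = 0x240AF
s_6 = InvRound(s_5, k_1) = 0x3D350
s_7 = InvRound(s_6, k_0) = 0x53950

0x53950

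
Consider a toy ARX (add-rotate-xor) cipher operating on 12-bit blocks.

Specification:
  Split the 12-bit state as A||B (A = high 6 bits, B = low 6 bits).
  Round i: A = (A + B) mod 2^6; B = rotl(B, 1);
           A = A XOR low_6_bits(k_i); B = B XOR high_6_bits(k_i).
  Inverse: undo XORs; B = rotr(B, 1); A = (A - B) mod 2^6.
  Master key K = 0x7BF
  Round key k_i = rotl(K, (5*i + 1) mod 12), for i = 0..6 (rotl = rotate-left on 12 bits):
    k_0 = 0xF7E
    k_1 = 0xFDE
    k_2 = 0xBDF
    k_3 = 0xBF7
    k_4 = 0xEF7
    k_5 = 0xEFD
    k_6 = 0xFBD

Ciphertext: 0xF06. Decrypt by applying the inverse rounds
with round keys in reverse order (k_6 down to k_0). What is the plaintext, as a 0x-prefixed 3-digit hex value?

0xDD2

s_0 = ciphertext = 0xF06
s_1 = InvRound(s_0, k_6) = 0x95C
s_2 = InvRound(s_1, k_5) = 0x973
s_3 = InvRound(s_2, k_4) = 0x384
s_4 = InvRound(s_3, k_3) = 0x135
s_5 = InvRound(s_4, k_2) = 0x38D
s_6 = InvRound(s_5, k_1) = 0xDD9
s_7 = InvRound(s_6, k_0) = 0xDD2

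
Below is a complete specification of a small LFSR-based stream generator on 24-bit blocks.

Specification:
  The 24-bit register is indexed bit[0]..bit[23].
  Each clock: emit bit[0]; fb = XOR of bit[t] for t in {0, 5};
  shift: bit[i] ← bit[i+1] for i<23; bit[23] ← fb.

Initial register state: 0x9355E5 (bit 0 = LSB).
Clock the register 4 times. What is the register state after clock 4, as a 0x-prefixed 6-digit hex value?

reg_0 = 0x9355E5
clock 1: out=1, reg = 0x49AAF2
clock 2: out=0, reg = 0xA4D579
clock 3: out=1, reg = 0x526ABC
clock 4: out=0, reg = 0xA9355E

0xA9355E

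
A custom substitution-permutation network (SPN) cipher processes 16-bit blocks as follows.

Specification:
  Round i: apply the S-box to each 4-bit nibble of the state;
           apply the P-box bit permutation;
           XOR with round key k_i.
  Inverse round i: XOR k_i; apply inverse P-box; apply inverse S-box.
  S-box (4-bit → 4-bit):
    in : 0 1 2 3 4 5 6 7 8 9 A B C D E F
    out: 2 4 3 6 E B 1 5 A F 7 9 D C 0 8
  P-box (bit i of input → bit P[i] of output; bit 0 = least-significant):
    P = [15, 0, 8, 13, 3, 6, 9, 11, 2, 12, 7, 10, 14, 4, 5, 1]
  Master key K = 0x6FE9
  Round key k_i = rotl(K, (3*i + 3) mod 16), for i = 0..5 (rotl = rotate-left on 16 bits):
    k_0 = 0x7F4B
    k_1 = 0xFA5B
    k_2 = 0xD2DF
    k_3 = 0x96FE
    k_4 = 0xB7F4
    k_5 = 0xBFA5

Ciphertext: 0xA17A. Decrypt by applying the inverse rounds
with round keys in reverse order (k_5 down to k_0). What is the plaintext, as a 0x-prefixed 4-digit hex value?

s_0 = ciphertext = 0xA17A
s_1 = InvRound(s_0, k_5) = 0x8990
s_2 = InvRound(s_1, k_4) = 0x154F
s_3 = InvRound(s_2, k_3) = 0x311A
s_4 = InvRound(s_3, k_2) = 0x6739
s_5 = InvRound(s_4, k_1) = 0xD887
s_6 = InvRound(s_5, k_0) = 0xECAC

0xECAC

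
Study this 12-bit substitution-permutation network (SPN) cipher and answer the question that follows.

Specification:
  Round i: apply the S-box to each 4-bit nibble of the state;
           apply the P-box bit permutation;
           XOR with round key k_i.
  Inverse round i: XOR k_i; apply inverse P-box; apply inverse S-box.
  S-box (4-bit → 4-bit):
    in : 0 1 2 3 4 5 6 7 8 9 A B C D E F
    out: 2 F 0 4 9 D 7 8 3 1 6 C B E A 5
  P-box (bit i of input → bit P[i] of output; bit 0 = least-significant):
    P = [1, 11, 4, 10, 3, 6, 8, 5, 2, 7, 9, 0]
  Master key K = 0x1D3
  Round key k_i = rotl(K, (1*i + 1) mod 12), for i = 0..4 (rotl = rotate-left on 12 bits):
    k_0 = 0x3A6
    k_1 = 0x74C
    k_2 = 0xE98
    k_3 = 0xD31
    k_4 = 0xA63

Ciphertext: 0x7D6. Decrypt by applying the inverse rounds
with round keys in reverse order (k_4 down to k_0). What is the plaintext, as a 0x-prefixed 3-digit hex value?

s_0 = ciphertext = 0x7D6
s_1 = InvRound(s_0, k_4) = 0xCBD
s_2 = InvRound(s_1, k_3) = 0x8F2
s_3 = InvRound(s_2, k_2) = 0x3C4
s_4 = InvRound(s_3, k_1) = 0x097
s_5 = InvRound(s_4, k_0) = 0xBB3

0xBB3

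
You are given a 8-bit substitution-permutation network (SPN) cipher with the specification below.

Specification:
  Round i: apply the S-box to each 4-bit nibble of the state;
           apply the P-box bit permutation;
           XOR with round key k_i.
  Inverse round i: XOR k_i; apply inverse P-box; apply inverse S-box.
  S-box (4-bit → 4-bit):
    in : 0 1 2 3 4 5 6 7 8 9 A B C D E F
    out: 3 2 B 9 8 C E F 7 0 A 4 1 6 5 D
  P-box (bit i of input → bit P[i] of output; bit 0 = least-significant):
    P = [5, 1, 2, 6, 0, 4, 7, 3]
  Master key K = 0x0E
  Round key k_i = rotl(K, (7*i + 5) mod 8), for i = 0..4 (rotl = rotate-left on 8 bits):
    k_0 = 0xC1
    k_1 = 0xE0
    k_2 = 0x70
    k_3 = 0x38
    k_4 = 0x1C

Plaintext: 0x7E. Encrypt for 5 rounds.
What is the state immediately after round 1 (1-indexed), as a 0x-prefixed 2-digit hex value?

0x7C

s_0 = plaintext = 0x7E
s_1 = Round(s_0, k_0) = 0x7C
s_2 = Round(s_1, k_1) = 0x59
s_3 = Round(s_2, k_2) = 0xF8
s_4 = Round(s_3, k_3) = 0x97
s_5 = Round(s_4, k_4) = 0x7A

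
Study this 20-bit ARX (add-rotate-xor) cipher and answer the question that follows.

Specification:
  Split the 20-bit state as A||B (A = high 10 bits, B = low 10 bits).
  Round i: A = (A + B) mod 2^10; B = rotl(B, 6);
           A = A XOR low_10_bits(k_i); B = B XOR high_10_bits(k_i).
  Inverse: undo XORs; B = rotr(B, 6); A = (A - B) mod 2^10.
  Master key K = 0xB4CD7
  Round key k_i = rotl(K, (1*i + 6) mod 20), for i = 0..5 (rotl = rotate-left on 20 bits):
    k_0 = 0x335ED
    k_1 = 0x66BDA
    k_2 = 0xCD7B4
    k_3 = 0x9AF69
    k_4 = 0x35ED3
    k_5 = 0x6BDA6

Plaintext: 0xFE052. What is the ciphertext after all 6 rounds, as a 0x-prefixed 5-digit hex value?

0x625EF

s_0 = plaintext = 0xFE052
s_1 = Round(s_0, k_0) = 0x69C48
s_2 = Round(s_1, k_1) = 0x8D79E
s_3 = Round(s_2, k_2) = 0x99C8C
s_4 = Round(s_3, k_3) = 0x66963
s_5 = Round(s_4, k_4) = 0x0B801
s_6 = Round(s_5, k_5) = 0x625EF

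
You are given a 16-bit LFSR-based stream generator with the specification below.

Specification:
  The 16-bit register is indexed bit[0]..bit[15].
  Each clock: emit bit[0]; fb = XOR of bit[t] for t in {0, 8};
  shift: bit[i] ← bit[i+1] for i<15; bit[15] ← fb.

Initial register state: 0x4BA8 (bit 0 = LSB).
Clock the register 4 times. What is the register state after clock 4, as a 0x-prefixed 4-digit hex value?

reg_0 = 0x4BA8
clock 1: out=0, reg = 0xA5D4
clock 2: out=0, reg = 0xD2EA
clock 3: out=0, reg = 0x6975
clock 4: out=1, reg = 0x34BA

0x34BA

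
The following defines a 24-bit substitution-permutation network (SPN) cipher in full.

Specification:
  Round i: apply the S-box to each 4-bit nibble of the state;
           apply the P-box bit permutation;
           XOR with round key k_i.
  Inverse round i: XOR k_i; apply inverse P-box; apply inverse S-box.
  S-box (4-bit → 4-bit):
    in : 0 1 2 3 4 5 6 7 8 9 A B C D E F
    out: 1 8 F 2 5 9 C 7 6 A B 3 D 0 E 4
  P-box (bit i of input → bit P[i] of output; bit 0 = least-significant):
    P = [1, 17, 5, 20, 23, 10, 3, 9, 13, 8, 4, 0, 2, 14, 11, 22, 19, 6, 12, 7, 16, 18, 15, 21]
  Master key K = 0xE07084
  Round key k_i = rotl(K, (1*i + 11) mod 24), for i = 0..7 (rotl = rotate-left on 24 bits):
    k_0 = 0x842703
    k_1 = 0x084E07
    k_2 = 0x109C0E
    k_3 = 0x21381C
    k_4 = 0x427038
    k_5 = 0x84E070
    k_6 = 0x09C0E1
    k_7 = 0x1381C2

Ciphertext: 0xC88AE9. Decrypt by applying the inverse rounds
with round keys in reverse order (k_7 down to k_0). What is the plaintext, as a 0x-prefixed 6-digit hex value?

s_0 = ciphertext = 0xC88AE9
s_1 = InvRound(s_0, k_7) = 0x0069C2
s_2 = InvRound(s_1, k_6) = 0x40FAD4
s_3 = InvRound(s_2, k_5) = 0x36CD5F
s_4 = InvRound(s_3, k_4) = 0xE8CA3C
s_5 = InvRound(s_4, k_3) = 0x44905F
s_6 = InvRound(s_5, k_2) = 0x336631
s_7 = InvRound(s_6, k_1) = 0x5044D2
s_8 = InvRound(s_7, k_0) = 0x399251

0x399251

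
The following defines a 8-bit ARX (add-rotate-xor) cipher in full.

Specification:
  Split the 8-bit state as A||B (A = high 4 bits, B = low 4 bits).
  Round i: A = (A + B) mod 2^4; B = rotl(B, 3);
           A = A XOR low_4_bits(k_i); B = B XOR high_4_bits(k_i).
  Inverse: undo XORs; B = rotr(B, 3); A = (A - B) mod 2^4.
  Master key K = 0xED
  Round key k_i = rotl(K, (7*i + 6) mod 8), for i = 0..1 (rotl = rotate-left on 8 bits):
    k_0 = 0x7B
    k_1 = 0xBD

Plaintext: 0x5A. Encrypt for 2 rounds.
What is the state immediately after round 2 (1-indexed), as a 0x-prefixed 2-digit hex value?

s_0 = plaintext = 0x5A
s_1 = Round(s_0, k_0) = 0x42
s_2 = Round(s_1, k_1) = 0xBA

0xBA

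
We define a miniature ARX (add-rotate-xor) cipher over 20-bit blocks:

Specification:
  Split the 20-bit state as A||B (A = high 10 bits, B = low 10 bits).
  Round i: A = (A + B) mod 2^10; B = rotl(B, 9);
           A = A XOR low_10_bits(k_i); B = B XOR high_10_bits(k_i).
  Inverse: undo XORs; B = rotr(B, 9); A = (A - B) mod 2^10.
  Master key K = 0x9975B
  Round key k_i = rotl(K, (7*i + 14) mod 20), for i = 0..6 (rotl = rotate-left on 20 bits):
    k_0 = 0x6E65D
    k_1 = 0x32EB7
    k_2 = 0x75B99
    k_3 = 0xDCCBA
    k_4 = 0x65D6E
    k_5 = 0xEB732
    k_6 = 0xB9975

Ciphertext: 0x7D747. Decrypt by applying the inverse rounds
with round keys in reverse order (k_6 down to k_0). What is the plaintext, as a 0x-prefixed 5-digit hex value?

0x114F2

s_0 = ciphertext = 0x7D747
s_1 = InvRound(s_0, k_6) = 0x4FB42
s_2 = InvRound(s_1, k_5) = 0x0B9DE
s_3 = InvRound(s_2, k_4) = 0x2B892
s_4 = InvRound(s_3, k_3) = 0x147C3
s_5 = InvRound(s_4, k_2) = 0xE742B
s_6 = InvRound(s_5, k_1) = 0xDA9C0
s_7 = InvRound(s_6, k_0) = 0x114F2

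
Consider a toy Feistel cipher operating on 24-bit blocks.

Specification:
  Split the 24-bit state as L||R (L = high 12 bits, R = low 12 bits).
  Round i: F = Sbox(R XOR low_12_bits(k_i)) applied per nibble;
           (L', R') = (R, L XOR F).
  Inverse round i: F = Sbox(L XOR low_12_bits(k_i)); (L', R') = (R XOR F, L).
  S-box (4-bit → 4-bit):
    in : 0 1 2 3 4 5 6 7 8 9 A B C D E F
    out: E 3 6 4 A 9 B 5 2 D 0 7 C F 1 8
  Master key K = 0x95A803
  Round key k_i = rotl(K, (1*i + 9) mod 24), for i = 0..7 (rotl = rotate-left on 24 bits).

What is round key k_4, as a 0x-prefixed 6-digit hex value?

0x0072B5

K = 0x95A803
k_0 = rotl(K, (1*0+9) mod 24) = rotl(K, 9) = 0x50072B
k_1 = rotl(K, (1*1+9) mod 24) = rotl(K, 10) = 0xA00E56
k_2 = rotl(K, (1*2+9) mod 24) = rotl(K, 11) = 0x401CAD
k_3 = rotl(K, (1*3+9) mod 24) = rotl(K, 12) = 0x80395A
k_4 = rotl(K, (1*4+9) mod 24) = rotl(K, 13) = 0x0072B5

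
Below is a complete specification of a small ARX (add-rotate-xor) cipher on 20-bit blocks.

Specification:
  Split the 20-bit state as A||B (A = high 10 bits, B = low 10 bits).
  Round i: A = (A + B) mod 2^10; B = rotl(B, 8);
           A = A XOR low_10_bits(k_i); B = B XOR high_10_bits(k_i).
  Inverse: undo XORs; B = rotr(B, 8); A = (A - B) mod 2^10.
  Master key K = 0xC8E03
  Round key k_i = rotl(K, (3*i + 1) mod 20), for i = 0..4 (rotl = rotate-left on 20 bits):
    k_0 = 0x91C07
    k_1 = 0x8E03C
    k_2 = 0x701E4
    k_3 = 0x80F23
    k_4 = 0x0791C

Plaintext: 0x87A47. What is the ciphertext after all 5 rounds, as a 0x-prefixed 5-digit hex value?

s_0 = plaintext = 0x87A47
s_1 = Round(s_0, k_0) = 0x189D6
s_2 = Round(s_1, k_1) = 0x8104D
s_3 = Round(s_2, k_2) = 0xED4D3
s_4 = Round(s_3, k_3) = 0xEAD37
s_5 = Round(s_4, k_4) = 0x7FB53

0x7FB53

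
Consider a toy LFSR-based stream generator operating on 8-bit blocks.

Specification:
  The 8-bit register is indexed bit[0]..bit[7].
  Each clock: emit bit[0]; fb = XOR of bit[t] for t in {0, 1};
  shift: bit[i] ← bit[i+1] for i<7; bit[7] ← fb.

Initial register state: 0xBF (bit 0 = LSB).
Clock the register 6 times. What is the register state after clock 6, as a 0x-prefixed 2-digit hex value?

reg_0 = 0xBF
clock 1: out=1, reg = 0x5F
clock 2: out=1, reg = 0x2F
clock 3: out=1, reg = 0x17
clock 4: out=1, reg = 0x0B
clock 5: out=1, reg = 0x05
clock 6: out=1, reg = 0x82

0x82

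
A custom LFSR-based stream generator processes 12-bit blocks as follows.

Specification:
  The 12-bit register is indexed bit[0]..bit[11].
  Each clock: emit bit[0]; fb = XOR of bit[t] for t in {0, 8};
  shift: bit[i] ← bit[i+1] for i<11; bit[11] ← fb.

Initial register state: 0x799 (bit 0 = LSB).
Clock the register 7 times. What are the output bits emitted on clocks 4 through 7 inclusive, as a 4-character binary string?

1100

reg_0 = 0x799
clock 1: out=1, reg = 0x3CC
clock 2: out=0, reg = 0x9E6
clock 3: out=0, reg = 0xCF3
clock 4: out=1, reg = 0xE79
clock 5: out=1, reg = 0xF3C
clock 6: out=0, reg = 0xF9E
clock 7: out=0, reg = 0xFCF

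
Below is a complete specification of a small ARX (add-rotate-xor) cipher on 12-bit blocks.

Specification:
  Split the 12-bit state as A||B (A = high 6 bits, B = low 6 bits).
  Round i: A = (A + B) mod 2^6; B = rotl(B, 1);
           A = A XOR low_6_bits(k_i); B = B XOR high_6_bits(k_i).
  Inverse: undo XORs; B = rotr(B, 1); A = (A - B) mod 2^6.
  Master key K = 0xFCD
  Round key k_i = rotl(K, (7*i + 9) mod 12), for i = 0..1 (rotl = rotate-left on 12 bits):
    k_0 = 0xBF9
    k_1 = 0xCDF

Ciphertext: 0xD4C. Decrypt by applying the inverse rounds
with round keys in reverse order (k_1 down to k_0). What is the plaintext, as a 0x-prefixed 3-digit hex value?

s_0 = ciphertext = 0xD4C
s_1 = InvRound(s_0, k_1) = 0xAFF
s_2 = InvRound(s_1, k_0) = 0x288

0x288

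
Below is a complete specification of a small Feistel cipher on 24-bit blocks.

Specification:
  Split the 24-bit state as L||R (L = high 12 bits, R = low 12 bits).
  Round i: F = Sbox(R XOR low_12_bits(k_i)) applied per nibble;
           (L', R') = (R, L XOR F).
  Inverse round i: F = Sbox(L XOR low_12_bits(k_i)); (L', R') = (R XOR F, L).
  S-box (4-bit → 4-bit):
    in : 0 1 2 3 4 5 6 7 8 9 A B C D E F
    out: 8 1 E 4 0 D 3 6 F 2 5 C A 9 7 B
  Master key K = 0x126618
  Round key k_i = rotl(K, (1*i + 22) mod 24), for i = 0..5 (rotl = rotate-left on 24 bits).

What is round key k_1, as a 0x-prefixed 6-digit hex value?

K = 0x126618
k_0 = rotl(K, (1*0+22) mod 24) = rotl(K, 22) = 0x049986
k_1 = rotl(K, (1*1+22) mod 24) = rotl(K, 23) = 0x09330C

0x09330C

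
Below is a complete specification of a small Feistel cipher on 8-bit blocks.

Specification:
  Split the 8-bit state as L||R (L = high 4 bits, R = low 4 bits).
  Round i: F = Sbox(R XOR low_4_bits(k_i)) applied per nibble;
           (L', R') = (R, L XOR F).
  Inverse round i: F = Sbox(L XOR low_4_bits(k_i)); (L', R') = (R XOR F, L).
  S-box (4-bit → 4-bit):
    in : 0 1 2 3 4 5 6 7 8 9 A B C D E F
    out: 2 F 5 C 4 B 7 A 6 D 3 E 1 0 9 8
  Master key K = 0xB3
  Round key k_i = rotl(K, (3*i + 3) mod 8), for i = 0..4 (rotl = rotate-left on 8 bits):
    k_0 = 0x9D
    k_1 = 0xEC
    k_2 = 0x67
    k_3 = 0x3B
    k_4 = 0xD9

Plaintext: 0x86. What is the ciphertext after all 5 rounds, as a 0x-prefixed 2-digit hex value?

0x30

s_0 = plaintext = 0x86
s_1 = Round(s_0, k_0) = 0x66
s_2 = Round(s_1, k_1) = 0x65
s_3 = Round(s_2, k_2) = 0x53
s_4 = Round(s_3, k_3) = 0x33
s_5 = Round(s_4, k_4) = 0x30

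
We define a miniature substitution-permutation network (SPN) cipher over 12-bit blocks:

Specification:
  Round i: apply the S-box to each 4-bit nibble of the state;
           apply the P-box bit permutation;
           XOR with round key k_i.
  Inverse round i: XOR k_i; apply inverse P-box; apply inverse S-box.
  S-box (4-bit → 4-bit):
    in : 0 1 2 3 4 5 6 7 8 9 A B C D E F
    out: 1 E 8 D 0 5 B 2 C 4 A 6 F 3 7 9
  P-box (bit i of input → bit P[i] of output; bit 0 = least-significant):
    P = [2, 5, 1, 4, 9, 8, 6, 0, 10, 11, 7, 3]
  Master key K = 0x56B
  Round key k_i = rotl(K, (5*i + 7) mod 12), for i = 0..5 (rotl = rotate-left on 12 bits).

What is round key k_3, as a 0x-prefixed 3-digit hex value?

0xD5A

K = 0x56B
k_0 = rotl(K, (5*0+7) mod 12) = rotl(K, 7) = 0x5AB
k_1 = rotl(K, (5*1+7) mod 12) = rotl(K, 0) = 0x56B
k_2 = rotl(K, (5*2+7) mod 12) = rotl(K, 5) = 0xD6A
k_3 = rotl(K, (5*3+7) mod 12) = rotl(K, 10) = 0xD5A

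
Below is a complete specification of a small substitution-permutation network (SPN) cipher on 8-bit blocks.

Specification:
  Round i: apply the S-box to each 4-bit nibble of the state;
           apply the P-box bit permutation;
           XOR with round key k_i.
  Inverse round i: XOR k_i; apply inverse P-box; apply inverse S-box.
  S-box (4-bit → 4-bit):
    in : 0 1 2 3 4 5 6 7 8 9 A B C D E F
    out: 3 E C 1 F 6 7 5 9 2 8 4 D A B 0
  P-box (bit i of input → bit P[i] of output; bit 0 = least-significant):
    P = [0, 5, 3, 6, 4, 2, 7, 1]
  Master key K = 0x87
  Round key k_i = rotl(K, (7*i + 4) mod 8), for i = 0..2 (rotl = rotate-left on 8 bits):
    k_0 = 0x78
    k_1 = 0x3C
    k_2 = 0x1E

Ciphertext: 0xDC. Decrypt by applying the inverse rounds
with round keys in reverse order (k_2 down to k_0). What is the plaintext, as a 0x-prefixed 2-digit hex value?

0x43

s_0 = ciphertext = 0xDC
s_1 = InvRound(s_0, k_2) = 0x2A
s_2 = InvRound(s_1, k_1) = 0xEF
s_3 = InvRound(s_2, k_0) = 0x43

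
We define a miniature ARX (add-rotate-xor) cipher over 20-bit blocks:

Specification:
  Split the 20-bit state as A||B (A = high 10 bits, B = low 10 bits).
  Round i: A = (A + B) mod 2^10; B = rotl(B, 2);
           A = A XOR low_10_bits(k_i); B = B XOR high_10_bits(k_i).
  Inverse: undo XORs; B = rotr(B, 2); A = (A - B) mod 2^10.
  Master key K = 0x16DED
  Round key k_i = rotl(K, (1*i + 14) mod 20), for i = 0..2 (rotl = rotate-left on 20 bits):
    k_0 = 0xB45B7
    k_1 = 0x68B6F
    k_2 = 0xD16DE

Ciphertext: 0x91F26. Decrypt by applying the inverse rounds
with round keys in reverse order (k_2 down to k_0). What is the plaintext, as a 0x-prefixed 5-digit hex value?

s_0 = ciphertext = 0x91F26
s_1 = InvRound(s_0, k_2) = 0x60718
s_2 = InvRound(s_1, k_1) = 0x102AE
s_3 = InvRound(s_2, k_0) = 0xB631F

0xB631F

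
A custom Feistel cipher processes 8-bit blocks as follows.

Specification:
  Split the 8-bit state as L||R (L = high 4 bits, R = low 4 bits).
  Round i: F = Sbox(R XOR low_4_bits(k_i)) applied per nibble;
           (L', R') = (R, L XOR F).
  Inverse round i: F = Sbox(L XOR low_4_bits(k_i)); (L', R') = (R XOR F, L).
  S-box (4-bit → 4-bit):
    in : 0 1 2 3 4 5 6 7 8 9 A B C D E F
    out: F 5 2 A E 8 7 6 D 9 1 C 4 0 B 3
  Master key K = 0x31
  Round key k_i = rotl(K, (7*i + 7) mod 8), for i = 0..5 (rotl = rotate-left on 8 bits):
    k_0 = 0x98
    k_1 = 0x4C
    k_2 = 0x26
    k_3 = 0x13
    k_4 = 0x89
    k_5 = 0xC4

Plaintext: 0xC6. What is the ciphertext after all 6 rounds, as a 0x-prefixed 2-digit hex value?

s_0 = plaintext = 0xC6
s_1 = Round(s_0, k_0) = 0x67
s_2 = Round(s_1, k_1) = 0x7A
s_3 = Round(s_2, k_2) = 0xA3
s_4 = Round(s_3, k_3) = 0x35
s_5 = Round(s_4, k_4) = 0x57
s_6 = Round(s_5, k_5) = 0x7F

0x7F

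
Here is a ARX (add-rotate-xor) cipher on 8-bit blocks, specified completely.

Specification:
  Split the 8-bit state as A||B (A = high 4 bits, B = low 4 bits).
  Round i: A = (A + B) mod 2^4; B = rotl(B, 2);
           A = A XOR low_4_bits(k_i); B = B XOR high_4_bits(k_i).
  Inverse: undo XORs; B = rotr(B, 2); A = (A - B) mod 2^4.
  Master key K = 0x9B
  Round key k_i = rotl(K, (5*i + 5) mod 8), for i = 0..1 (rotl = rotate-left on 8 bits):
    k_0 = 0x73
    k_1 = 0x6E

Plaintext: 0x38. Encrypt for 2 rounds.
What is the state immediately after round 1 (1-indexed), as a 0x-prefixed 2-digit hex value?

s_0 = plaintext = 0x38
s_1 = Round(s_0, k_0) = 0x85
s_2 = Round(s_1, k_1) = 0x33

0x85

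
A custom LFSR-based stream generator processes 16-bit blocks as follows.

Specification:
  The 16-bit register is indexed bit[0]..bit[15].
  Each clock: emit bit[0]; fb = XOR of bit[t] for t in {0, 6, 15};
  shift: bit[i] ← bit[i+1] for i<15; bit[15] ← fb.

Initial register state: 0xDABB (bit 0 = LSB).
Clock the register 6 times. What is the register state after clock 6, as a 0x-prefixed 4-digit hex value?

reg_0 = 0xDABB
clock 1: out=1, reg = 0x6D5D
clock 2: out=1, reg = 0x36AE
clock 3: out=0, reg = 0x1B57
clock 4: out=1, reg = 0x0DAB
clock 5: out=1, reg = 0x86D5
clock 6: out=1, reg = 0xC36A

0xC36A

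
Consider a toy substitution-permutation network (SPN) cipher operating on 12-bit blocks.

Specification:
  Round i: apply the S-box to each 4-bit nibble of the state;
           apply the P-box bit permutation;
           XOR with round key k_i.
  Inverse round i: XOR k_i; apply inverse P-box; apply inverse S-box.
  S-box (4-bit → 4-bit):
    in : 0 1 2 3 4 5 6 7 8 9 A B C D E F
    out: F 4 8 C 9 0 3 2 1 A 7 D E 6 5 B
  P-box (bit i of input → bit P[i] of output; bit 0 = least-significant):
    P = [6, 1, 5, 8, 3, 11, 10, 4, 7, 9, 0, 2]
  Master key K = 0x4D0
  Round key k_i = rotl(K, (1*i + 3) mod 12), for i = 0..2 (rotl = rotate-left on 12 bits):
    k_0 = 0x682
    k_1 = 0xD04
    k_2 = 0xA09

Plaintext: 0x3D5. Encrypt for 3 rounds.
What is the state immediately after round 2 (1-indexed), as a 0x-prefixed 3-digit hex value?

s_0 = plaintext = 0x3D5
s_1 = Round(s_0, k_0) = 0xA87
s_2 = Round(s_1, k_1) = 0xF8F
s_3 = Round(s_2, k_2) = 0x9C7

0xF8F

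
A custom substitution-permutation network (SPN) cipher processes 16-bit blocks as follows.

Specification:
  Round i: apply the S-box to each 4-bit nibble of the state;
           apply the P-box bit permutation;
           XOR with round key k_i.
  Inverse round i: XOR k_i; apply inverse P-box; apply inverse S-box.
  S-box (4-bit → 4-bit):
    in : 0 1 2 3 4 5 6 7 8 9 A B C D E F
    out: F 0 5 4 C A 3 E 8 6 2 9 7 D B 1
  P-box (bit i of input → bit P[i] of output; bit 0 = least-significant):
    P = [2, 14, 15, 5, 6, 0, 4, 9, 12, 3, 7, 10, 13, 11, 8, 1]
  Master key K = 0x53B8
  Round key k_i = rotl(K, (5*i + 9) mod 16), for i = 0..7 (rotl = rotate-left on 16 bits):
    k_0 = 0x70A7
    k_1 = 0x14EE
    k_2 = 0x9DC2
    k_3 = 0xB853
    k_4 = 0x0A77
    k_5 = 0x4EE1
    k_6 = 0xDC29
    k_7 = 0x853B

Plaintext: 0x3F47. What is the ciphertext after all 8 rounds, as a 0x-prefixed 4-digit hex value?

s_0 = plaintext = 0x3F47
s_1 = Round(s_0, k_0) = 0xA397
s_2 = Round(s_1, k_1) = 0xDC5F
s_3 = Round(s_2, k_2) = 0xAE4D
s_4 = Round(s_3, k_3) = 0x266F
s_5 = Round(s_4, k_4) = 0x3B3A
s_6 = Round(s_5, k_5) = 0x1BF1
s_7 = Round(s_6, k_6) = 0xC869
s_8 = Round(s_7, k_7) = 0x687A

0x687A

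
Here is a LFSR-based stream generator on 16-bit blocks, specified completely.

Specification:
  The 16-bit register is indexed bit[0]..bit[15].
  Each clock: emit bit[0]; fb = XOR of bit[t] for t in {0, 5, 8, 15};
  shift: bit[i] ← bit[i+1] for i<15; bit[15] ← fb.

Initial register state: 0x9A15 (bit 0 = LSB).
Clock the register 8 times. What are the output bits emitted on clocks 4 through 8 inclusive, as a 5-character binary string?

01000

reg_0 = 0x9A15
clock 1: out=1, reg = 0x4D0A
clock 2: out=0, reg = 0xA685
clock 3: out=1, reg = 0x5342
clock 4: out=0, reg = 0xA9A1
clock 5: out=1, reg = 0x54D0
clock 6: out=0, reg = 0x2A68
clock 7: out=0, reg = 0x9534
clock 8: out=0, reg = 0xCA9A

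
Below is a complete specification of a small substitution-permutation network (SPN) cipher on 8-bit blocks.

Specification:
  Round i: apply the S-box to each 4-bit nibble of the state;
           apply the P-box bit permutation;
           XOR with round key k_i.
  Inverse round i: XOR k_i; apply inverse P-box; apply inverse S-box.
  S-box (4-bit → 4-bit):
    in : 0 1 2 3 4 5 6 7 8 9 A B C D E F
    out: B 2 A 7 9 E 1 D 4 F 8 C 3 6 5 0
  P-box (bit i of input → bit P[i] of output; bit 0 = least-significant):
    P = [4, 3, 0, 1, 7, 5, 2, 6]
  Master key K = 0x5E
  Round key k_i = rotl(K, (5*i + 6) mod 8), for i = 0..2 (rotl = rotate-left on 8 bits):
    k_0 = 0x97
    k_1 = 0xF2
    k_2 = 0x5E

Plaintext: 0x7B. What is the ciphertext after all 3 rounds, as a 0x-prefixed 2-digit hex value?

0x42

s_0 = plaintext = 0x7B
s_1 = Round(s_0, k_0) = 0x50
s_2 = Round(s_1, k_1) = 0x8C
s_3 = Round(s_2, k_2) = 0x42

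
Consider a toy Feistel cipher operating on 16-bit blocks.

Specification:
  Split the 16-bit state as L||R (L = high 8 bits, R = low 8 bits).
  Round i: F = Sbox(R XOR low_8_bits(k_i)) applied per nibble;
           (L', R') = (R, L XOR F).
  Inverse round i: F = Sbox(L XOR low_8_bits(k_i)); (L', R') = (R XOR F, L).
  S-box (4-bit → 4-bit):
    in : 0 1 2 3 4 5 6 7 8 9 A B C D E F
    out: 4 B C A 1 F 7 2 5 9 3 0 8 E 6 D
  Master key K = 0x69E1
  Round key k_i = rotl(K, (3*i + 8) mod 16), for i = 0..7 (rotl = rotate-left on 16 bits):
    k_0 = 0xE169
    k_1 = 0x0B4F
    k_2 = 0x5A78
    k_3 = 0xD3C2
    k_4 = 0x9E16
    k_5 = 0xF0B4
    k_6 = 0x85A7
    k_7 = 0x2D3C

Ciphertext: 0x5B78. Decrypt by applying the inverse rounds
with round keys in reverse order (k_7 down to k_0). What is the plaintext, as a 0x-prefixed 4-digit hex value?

s_0 = ciphertext = 0x5B78
s_1 = InvRound(s_0, k_7) = 0x0A5B
s_2 = InvRound(s_1, k_6) = 0x650A
s_3 = InvRound(s_2, k_5) = 0xE165
s_4 = InvRound(s_3, k_4) = 0xB7E1
s_5 = InvRound(s_4, k_3) = 0xCEB7
s_6 = InvRound(s_5, k_2) = 0xB0CE
s_7 = InvRound(s_6, k_1) = 0x13B0
s_8 = InvRound(s_7, k_0) = 0x9313

0x9313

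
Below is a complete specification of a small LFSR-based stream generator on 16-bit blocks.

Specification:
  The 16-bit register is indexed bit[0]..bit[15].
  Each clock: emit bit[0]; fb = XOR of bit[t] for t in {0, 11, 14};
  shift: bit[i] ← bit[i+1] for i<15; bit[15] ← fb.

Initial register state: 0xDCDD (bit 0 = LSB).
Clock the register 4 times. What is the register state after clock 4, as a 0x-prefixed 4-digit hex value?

reg_0 = 0xDCDD
clock 1: out=1, reg = 0xEE6E
clock 2: out=0, reg = 0x7737
clock 3: out=1, reg = 0x3B9B
clock 4: out=1, reg = 0x1DCD

0x1DCD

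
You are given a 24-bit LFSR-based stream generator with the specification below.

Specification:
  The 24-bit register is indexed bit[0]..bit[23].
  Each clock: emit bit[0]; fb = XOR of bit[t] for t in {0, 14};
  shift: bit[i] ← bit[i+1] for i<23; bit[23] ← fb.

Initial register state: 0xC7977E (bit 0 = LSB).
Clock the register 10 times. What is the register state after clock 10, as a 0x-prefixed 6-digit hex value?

0x1831E5

reg_0 = 0xC7977E
clock 1: out=0, reg = 0x63CBBF
clock 2: out=1, reg = 0x31E5DF
clock 3: out=1, reg = 0x18F2EF
clock 4: out=1, reg = 0x0C7977
clock 5: out=1, reg = 0x063CBB
clock 6: out=1, reg = 0x831E5D
clock 7: out=1, reg = 0xC18F2E
clock 8: out=0, reg = 0x60C797
clock 9: out=1, reg = 0x3063CB
clock 10: out=1, reg = 0x1831E5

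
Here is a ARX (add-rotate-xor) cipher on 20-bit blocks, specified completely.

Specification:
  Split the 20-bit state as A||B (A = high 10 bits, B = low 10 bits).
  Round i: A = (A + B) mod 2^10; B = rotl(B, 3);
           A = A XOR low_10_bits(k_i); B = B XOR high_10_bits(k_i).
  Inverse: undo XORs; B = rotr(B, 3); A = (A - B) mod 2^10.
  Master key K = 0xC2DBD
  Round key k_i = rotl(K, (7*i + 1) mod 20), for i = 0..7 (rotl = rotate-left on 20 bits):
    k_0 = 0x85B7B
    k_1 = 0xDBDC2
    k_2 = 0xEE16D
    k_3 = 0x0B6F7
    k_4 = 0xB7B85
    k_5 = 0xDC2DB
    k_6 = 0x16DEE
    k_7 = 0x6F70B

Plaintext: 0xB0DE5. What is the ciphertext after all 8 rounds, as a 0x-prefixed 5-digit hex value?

0x0D835

s_0 = plaintext = 0xB0DE5
s_1 = Round(s_0, k_0) = 0xF4D3D
s_2 = Round(s_1, k_1) = 0x34A85
s_3 = Round(s_2, k_2) = 0x8EB95
s_4 = Round(s_3, k_3) = 0xCE082
s_5 = Round(s_4, k_4) = 0x0FECF
s_6 = Round(s_5, k_5) = 0x7550D
s_7 = Round(s_6, k_6) = 0xC3031
s_8 = Round(s_7, k_7) = 0x0D835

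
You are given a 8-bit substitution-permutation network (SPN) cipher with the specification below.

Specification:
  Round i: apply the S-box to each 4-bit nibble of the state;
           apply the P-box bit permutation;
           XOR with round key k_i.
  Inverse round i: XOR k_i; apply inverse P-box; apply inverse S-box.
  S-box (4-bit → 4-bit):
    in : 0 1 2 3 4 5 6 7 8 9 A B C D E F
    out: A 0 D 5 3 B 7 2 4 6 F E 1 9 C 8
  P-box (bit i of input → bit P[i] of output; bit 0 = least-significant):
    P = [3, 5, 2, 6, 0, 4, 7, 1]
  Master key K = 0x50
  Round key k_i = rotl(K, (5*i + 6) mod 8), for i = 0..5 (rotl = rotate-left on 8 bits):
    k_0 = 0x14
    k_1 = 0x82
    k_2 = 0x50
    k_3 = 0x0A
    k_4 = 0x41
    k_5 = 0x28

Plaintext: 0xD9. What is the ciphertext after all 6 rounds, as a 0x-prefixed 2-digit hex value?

0x54

s_0 = plaintext = 0xD9
s_1 = Round(s_0, k_0) = 0x33
s_2 = Round(s_1, k_1) = 0x0F
s_3 = Round(s_2, k_2) = 0x02
s_4 = Round(s_3, k_3) = 0x54
s_5 = Round(s_4, k_4) = 0x7A
s_6 = Round(s_5, k_5) = 0x54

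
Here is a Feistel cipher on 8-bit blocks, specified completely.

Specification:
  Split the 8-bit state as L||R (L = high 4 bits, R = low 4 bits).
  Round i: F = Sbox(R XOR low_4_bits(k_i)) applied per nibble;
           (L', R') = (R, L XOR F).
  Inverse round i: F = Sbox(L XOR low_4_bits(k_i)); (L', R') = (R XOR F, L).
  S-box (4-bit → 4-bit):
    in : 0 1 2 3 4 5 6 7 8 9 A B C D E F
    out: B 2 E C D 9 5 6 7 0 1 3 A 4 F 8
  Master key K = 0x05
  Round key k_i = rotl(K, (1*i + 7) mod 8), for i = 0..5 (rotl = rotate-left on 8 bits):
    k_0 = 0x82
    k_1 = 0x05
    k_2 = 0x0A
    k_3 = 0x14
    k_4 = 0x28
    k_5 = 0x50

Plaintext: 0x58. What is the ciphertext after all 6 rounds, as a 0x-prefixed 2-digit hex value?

0xDD

s_0 = plaintext = 0x58
s_1 = Round(s_0, k_0) = 0x84
s_2 = Round(s_1, k_1) = 0x4A
s_3 = Round(s_2, k_2) = 0xAF
s_4 = Round(s_3, k_3) = 0xF9
s_5 = Round(s_4, k_4) = 0x9D
s_6 = Round(s_5, k_5) = 0xDD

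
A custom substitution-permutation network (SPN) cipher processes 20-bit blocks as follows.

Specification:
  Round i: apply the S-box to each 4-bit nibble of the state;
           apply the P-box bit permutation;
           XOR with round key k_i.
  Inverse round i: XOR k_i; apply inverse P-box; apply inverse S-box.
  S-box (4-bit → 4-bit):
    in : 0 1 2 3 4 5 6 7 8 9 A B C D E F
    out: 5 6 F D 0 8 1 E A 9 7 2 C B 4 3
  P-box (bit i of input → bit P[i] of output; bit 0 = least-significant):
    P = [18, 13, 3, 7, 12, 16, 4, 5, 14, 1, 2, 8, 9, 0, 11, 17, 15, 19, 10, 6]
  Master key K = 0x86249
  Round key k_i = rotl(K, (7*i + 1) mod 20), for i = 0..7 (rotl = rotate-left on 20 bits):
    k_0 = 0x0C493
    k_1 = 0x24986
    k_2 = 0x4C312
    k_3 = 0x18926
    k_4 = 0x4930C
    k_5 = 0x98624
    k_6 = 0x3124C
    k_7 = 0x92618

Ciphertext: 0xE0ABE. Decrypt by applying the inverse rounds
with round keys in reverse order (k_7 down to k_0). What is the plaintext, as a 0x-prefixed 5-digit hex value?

0xF26E1

s_0 = ciphertext = 0xE0ABE
s_1 = InvRound(s_0, k_7) = 0xEC18D
s_2 = InvRound(s_1, k_6) = 0xDF9F9
s_3 = InvRound(s_2, k_5) = 0xCA302
s_4 = InvRound(s_3, k_4) = 0xB4161
s_5 = InvRound(s_4, k_3) = 0xD7A44
s_6 = InvRound(s_5, k_2) = 0xDE7AB
s_7 = InvRound(s_6, k_1) = 0xA2E8A
s_8 = InvRound(s_7, k_0) = 0xF26E1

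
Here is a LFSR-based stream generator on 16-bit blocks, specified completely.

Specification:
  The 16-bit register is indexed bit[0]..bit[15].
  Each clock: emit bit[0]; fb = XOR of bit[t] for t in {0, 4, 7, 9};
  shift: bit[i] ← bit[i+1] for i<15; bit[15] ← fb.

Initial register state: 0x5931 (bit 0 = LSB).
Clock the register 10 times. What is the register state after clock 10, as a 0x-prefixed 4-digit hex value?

0x8F16

reg_0 = 0x5931
clock 1: out=1, reg = 0x2C98
clock 2: out=0, reg = 0x164C
clock 3: out=0, reg = 0x8B26
clock 4: out=0, reg = 0xC593
clock 5: out=1, reg = 0xE2C9
clock 6: out=1, reg = 0xF164
clock 7: out=0, reg = 0x78B2
clock 8: out=0, reg = 0x3C59
clock 9: out=1, reg = 0x1E2C
clock 10: out=0, reg = 0x8F16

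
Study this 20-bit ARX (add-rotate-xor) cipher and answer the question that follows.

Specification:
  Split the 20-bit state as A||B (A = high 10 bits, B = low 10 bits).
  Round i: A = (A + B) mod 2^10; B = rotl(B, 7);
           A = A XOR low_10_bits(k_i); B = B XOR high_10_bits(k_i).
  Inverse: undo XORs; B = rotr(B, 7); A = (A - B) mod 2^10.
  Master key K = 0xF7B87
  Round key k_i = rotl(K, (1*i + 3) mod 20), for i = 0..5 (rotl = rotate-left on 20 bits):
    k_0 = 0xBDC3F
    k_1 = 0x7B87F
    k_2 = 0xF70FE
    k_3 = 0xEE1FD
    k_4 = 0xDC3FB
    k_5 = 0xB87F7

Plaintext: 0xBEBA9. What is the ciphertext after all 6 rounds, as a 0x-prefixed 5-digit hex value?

s_0 = plaintext = 0xBEBA9
s_1 = Round(s_0, k_0) = 0xA7202
s_2 = Round(s_1, k_1) = 0x384AE
s_3 = Round(s_2, k_2) = 0x5C4C9
s_4 = Round(s_3, k_3) = 0xF1F21
s_5 = Round(s_4, k_4) = 0x44F94
s_6 = Round(s_5, k_5) = 0xD4093

0xD4093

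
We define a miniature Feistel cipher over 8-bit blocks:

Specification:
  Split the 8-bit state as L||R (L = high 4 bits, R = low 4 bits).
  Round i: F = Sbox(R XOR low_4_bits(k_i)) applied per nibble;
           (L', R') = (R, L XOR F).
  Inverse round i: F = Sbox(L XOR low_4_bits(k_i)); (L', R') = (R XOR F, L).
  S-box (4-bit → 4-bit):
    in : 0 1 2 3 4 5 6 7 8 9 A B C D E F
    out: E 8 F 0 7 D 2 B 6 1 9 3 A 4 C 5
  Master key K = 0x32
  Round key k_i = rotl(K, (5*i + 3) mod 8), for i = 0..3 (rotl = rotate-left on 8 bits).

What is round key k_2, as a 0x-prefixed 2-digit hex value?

K = 0x32
k_0 = rotl(K, (5*0+3) mod 8) = rotl(K, 3) = 0x91
k_1 = rotl(K, (5*1+3) mod 8) = rotl(K, 0) = 0x32
k_2 = rotl(K, (5*2+3) mod 8) = rotl(K, 5) = 0x46

0x46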